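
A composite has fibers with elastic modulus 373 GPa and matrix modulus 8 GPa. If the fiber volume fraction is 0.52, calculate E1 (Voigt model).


E1 = Ef*Vf + Em*(1-Vf) = 373*0.52 + 8*0.48 = 197.8 GPa

197.8 GPa


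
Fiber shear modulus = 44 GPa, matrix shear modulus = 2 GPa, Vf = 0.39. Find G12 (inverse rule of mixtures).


1/G12 = Vf/Gf + (1-Vf)/Gm = 0.39/44 + 0.61/2
G12 = 3.19 GPa

3.19 GPa


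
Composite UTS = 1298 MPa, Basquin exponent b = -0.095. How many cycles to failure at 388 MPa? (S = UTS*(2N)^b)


N = 0.5 * (S/UTS)^(1/b) = 0.5 * (388/1298)^(1/-0.095) = 165738.0738 cycles

165738.0738 cycles


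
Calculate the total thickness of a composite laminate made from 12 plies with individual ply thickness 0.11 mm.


h = n * t_ply = 12 * 0.11 = 1.32 mm

1.32 mm


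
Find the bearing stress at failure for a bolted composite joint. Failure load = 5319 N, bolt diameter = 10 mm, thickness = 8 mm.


sigma_br = F/(d*h) = 5319/(10*8) = 66.5 MPa

66.5 MPa


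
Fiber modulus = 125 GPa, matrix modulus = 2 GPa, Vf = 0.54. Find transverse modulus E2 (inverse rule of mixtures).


1/E2 = Vf/Ef + (1-Vf)/Em = 0.54/125 + 0.46/2
E2 = 4.27 GPa

4.27 GPa


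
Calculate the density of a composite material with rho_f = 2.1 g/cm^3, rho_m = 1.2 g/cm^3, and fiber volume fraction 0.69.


rho_c = rho_f*Vf + rho_m*(1-Vf) = 2.1*0.69 + 1.2*0.31 = 1.821 g/cm^3

1.821 g/cm^3


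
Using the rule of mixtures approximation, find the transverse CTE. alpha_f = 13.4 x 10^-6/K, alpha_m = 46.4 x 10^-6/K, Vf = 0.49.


alpha_2 = alpha_f*Vf + alpha_m*(1-Vf) = 13.4*0.49 + 46.4*0.51 = 30.2 x 10^-6/K

30.2 x 10^-6/K


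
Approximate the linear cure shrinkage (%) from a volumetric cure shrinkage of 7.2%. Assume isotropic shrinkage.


Linear shrinkage ≈ vol_shrink/3 = 7.2/3 = 2.4%

2.4%


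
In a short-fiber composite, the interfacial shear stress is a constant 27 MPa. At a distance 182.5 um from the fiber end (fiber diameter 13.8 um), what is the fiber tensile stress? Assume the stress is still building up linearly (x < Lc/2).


Force balance: sigma_f * (pi*d^2/4) = tau * (pi*d) * x  ->  sigma_f = 4 * tau * x / d
sigma_f = 4 * 27 * 182.5 / 13.8 = 1428.3 MPa

1428.3 MPa


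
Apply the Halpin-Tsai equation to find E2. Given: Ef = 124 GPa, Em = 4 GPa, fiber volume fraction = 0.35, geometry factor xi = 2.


eta = (Ef/Em - 1)/(Ef/Em + xi) = (31.0 - 1)/(31.0 + 2) = 0.9091
E2 = Em*(1+xi*eta*Vf)/(1-eta*Vf) = 9.6 GPa

9.6 GPa


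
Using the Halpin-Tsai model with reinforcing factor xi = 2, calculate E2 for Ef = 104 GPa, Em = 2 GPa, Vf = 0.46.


eta = (Ef/Em - 1)/(Ef/Em + xi) = (52.0 - 1)/(52.0 + 2) = 0.9444
E2 = Em*(1+xi*eta*Vf)/(1-eta*Vf) = 6.61 GPa

6.61 GPa


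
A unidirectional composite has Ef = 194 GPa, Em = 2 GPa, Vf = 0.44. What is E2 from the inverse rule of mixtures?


1/E2 = Vf/Ef + (1-Vf)/Em = 0.44/194 + 0.56/2
E2 = 3.54 GPa

3.54 GPa


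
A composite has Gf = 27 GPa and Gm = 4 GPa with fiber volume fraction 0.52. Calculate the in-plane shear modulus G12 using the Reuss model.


1/G12 = Vf/Gf + (1-Vf)/Gm = 0.52/27 + 0.48/4
G12 = 7.18 GPa

7.18 GPa


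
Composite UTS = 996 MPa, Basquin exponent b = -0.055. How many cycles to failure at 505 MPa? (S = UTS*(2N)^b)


N = 0.5 * (S/UTS)^(1/b) = 0.5 * (505/996)^(1/-0.055) = 115351.6545 cycles

115351.6545 cycles


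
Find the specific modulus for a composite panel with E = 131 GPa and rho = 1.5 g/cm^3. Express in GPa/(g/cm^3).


Specific stiffness = E/rho = 131/1.5 = 87.3 GPa/(g/cm^3)

87.3 GPa/(g/cm^3)


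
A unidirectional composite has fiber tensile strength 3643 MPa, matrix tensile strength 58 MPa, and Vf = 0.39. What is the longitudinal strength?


sigma_1 = sigma_f*Vf + sigma_m*(1-Vf) = 3643*0.39 + 58*0.61 = 1456.2 MPa

1456.2 MPa


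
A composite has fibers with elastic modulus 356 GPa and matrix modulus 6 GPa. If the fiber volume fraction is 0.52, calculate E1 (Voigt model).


E1 = Ef*Vf + Em*(1-Vf) = 356*0.52 + 6*0.48 = 188.0 GPa

188.0 GPa


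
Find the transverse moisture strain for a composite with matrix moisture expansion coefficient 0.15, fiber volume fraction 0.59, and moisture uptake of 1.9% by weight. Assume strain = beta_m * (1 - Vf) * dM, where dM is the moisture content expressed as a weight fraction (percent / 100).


dM = 1.9/100 = 0.019
strain = beta_m * (1-Vf) * dM = 0.15 * 0.41 * 0.019 = 0.0011685

0.0011685


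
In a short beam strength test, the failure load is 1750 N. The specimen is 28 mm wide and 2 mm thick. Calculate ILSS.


ILSS = 3F/(4bh) = 3*1750/(4*28*2) = 23.44 MPa

23.44 MPa


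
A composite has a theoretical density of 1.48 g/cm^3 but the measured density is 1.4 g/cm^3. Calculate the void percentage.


Void% = (rho_theo - rho_actual)/rho_theo * 100 = (1.48 - 1.4)/1.48 * 100 = 5.41%

5.41%


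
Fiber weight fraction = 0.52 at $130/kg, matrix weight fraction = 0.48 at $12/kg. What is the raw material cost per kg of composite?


Cost = cost_f*Wf + cost_m*Wm = 130*0.52 + 12*0.48 = $73.36/kg

$73.36/kg


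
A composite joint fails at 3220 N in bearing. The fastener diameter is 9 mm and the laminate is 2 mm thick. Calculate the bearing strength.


sigma_br = F/(d*h) = 3220/(9*2) = 178.9 MPa

178.9 MPa


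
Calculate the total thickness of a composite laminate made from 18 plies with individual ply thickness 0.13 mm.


h = n * t_ply = 18 * 0.13 = 2.34 mm

2.34 mm


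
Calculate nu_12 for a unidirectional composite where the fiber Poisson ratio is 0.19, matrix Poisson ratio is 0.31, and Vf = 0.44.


nu_12 = nu_f*Vf + nu_m*(1-Vf) = 0.19*0.44 + 0.31*0.56 = 0.2572

0.2572


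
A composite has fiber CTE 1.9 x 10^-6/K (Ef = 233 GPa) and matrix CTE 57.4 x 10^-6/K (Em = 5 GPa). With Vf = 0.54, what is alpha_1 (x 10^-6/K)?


E1 = Ef*Vf + Em*(1-Vf) = 128.12
alpha_1 = (alpha_f*Ef*Vf + alpha_m*Em*(1-Vf))/E1 = 2.9 x 10^-6/K

2.9 x 10^-6/K


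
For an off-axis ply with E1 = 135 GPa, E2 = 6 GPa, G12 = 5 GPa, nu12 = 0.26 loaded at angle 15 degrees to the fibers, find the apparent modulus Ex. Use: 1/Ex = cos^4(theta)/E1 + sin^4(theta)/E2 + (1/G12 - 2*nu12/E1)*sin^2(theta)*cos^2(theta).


cos^4(15) = 0.870513, sin^4(15) = 0.004487, sin^2(15)*cos^2(15) = 0.0625
1/G12 - 2*nu12/E1 = 1/5 - 2*0.26/135 = 0.196148 GPa^-1
1/Ex = 0.870513/135 + 0.004487/6 + 0.196148*0.0625 = 0.0194554 GPa^-1
Ex = 51.4 GPa

51.4 GPa


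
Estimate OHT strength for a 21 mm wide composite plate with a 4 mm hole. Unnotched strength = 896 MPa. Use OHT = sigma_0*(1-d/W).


OHT = sigma_0*(1-d/W) = 896*(1-4/21) = 725.3 MPa

725.3 MPa


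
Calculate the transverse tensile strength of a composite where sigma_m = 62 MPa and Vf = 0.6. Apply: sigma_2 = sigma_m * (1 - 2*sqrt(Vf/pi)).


factor = 1 - 2*sqrt(0.6/pi) = 0.126
sigma_2 = 62 * 0.126 = 7.81 MPa

7.81 MPa


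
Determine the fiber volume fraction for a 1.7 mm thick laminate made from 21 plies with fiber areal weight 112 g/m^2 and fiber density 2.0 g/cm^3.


Vf = n * FAW / (rho_f * h * 1000) = 21 * 112 / (2.0 * 1.7 * 1000) = 0.6918

0.6918


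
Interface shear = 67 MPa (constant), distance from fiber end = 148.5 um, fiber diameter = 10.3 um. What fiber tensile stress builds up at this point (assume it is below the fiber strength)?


Force balance: sigma_f * (pi*d^2/4) = tau * (pi*d) * x  ->  sigma_f = 4 * tau * x / d
sigma_f = 4 * 67 * 148.5 / 10.3 = 3863.9 MPa

3863.9 MPa


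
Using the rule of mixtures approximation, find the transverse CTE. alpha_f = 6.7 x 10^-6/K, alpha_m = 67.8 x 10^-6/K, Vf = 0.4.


alpha_2 = alpha_f*Vf + alpha_m*(1-Vf) = 6.7*0.4 + 67.8*0.6 = 43.4 x 10^-6/K

43.4 x 10^-6/K


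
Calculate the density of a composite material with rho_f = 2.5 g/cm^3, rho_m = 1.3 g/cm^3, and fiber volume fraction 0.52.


rho_c = rho_f*Vf + rho_m*(1-Vf) = 2.5*0.52 + 1.3*0.48 = 1.924 g/cm^3

1.924 g/cm^3


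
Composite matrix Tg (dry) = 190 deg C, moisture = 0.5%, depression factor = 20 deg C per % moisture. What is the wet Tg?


Tg_wet = Tg_dry - k*moisture = 190 - 20*0.5 = 180.0 deg C

180.0 deg C


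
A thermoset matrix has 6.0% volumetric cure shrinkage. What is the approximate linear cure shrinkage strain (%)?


Linear shrinkage ≈ vol_shrink/3 = 6.0/3 = 2.0%

2.0%


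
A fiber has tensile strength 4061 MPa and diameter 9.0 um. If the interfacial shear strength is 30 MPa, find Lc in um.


Lc = sigma_f * d / (2 * tau_i) = 4061 * 9.0 / (2 * 30) = 609.2 um

609.2 um


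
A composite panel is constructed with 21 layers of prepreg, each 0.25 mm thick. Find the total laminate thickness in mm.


h = n * t_ply = 21 * 0.25 = 5.25 mm

5.25 mm


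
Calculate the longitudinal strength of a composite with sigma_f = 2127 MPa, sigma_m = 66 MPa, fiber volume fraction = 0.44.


sigma_1 = sigma_f*Vf + sigma_m*(1-Vf) = 2127*0.44 + 66*0.56 = 972.8 MPa

972.8 MPa


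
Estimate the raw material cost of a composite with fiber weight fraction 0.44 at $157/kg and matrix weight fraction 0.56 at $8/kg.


Cost = cost_f*Wf + cost_m*Wm = 157*0.44 + 8*0.56 = $73.56/kg

$73.56/kg


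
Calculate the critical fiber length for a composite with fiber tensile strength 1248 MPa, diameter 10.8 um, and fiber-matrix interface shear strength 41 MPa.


Lc = sigma_f * d / (2 * tau_i) = 1248 * 10.8 / (2 * 41) = 164.4 um

164.4 um


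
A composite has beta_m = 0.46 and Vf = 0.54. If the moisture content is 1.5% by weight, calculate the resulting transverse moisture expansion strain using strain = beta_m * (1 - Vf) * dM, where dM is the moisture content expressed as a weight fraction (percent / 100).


dM = 1.5/100 = 0.015
strain = beta_m * (1-Vf) * dM = 0.46 * 0.46 * 0.015 = 0.003174

0.003174


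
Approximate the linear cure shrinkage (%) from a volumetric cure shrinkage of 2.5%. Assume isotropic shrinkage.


Linear shrinkage ≈ vol_shrink/3 = 2.5/3 = 0.833%

0.833%


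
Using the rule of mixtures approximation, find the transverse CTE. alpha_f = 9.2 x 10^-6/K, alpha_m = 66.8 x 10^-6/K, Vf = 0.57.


alpha_2 = alpha_f*Vf + alpha_m*(1-Vf) = 9.2*0.57 + 66.8*0.43 = 34.0 x 10^-6/K

34.0 x 10^-6/K


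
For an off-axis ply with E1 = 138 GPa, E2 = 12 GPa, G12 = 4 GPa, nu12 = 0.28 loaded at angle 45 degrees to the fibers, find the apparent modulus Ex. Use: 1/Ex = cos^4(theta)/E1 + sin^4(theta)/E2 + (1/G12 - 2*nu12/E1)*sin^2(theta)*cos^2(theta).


cos^4(45) = 0.25, sin^4(45) = 0.25, sin^2(45)*cos^2(45) = 0.25
1/G12 - 2*nu12/E1 = 1/4 - 2*0.28/138 = 0.245942 GPa^-1
1/Ex = 0.25/138 + 0.25/12 + 0.245942*0.25 = 0.0841304 GPa^-1
Ex = 11.89 GPa

11.89 GPa


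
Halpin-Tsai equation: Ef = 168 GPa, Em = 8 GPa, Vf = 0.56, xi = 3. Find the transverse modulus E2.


eta = (Ef/Em - 1)/(Ef/Em + xi) = (21.0 - 1)/(21.0 + 3) = 0.8333
E2 = Em*(1+xi*eta*Vf)/(1-eta*Vf) = 36.0 GPa

36.0 GPa


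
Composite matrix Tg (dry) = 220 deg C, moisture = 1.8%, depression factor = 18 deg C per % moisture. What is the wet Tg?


Tg_wet = Tg_dry - k*moisture = 220 - 18*1.8 = 187.6 deg C

187.6 deg C


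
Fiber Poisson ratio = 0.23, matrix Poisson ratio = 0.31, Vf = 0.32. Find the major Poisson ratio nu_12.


nu_12 = nu_f*Vf + nu_m*(1-Vf) = 0.23*0.32 + 0.31*0.68 = 0.2844

0.2844


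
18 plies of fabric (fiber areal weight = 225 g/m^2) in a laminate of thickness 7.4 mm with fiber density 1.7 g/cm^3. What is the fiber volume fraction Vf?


Vf = n * FAW / (rho_f * h * 1000) = 18 * 225 / (1.7 * 7.4 * 1000) = 0.3219

0.3219


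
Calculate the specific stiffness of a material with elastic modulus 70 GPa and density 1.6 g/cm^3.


Specific stiffness = E/rho = 70/1.6 = 43.8 GPa/(g/cm^3)

43.8 GPa/(g/cm^3)


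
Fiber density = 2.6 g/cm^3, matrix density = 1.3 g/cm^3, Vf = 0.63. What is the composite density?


rho_c = rho_f*Vf + rho_m*(1-Vf) = 2.6*0.63 + 1.3*0.37 = 2.119 g/cm^3

2.119 g/cm^3


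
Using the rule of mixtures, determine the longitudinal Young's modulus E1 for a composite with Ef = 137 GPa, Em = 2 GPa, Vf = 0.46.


E1 = Ef*Vf + Em*(1-Vf) = 137*0.46 + 2*0.54 = 64.1 GPa

64.1 GPa


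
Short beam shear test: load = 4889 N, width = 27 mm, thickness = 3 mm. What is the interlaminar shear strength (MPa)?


ILSS = 3F/(4bh) = 3*4889/(4*27*3) = 45.27 MPa

45.27 MPa


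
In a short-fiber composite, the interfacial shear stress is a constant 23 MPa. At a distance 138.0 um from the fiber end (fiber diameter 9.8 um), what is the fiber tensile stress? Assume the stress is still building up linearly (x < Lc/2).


Force balance: sigma_f * (pi*d^2/4) = tau * (pi*d) * x  ->  sigma_f = 4 * tau * x / d
sigma_f = 4 * 23 * 138.0 / 9.8 = 1295.5 MPa

1295.5 MPa


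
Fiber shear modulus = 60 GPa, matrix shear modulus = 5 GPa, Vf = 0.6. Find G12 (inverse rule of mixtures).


1/G12 = Vf/Gf + (1-Vf)/Gm = 0.6/60 + 0.4/5
G12 = 11.11 GPa

11.11 GPa


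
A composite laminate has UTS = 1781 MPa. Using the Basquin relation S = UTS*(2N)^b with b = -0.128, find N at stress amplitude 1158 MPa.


N = 0.5 * (S/UTS)^(1/b) = 0.5 * (1158/1781)^(1/-0.128) = 14.4397 cycles

14.4397 cycles


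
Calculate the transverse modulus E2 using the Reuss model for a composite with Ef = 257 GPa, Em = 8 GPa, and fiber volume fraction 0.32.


1/E2 = Vf/Ef + (1-Vf)/Em = 0.32/257 + 0.68/8
E2 = 11.59 GPa

11.59 GPa


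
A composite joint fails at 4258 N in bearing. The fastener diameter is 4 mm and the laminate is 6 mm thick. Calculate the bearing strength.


sigma_br = F/(d*h) = 4258/(4*6) = 177.4 MPa

177.4 MPa


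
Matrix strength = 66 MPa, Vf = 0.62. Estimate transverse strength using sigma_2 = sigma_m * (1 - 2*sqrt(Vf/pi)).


factor = 1 - 2*sqrt(0.62/pi) = 0.1115
sigma_2 = 66 * 0.1115 = 7.36 MPa

7.36 MPa


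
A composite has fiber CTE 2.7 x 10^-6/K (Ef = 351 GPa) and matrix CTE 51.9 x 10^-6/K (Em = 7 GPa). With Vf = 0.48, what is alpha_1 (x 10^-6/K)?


E1 = Ef*Vf + Em*(1-Vf) = 172.12
alpha_1 = (alpha_f*Ef*Vf + alpha_m*Em*(1-Vf))/E1 = 3.74 x 10^-6/K

3.74 x 10^-6/K


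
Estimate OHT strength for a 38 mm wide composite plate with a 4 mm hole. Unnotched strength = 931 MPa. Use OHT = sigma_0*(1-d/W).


OHT = sigma_0*(1-d/W) = 931*(1-4/38) = 833.0 MPa

833.0 MPa


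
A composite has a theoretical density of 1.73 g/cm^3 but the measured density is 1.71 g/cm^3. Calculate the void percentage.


Void% = (rho_theo - rho_actual)/rho_theo * 100 = (1.73 - 1.71)/1.73 * 100 = 1.16%

1.16%


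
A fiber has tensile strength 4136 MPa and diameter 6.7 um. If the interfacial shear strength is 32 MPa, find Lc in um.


Lc = sigma_f * d / (2 * tau_i) = 4136 * 6.7 / (2 * 32) = 433.0 um

433.0 um


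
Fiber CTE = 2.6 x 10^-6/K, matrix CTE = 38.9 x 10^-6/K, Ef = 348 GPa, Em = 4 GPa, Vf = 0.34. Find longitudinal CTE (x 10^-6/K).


E1 = Ef*Vf + Em*(1-Vf) = 120.96
alpha_1 = (alpha_f*Ef*Vf + alpha_m*Em*(1-Vf))/E1 = 3.39 x 10^-6/K

3.39 x 10^-6/K


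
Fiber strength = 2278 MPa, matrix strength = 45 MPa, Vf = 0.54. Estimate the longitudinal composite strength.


sigma_1 = sigma_f*Vf + sigma_m*(1-Vf) = 2278*0.54 + 45*0.46 = 1250.8 MPa

1250.8 MPa


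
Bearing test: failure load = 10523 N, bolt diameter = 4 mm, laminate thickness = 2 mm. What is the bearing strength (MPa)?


sigma_br = F/(d*h) = 10523/(4*2) = 1315.4 MPa

1315.4 MPa


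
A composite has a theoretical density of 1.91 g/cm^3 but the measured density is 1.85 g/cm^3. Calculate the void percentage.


Void% = (rho_theo - rho_actual)/rho_theo * 100 = (1.91 - 1.85)/1.91 * 100 = 3.14%

3.14%


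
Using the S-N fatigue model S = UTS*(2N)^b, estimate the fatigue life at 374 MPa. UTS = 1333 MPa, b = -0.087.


N = 0.5 * (S/UTS)^(1/b) = 0.5 * (374/1333)^(1/-0.087) = 1.1049e+06 cycles

1.1049e+06 cycles


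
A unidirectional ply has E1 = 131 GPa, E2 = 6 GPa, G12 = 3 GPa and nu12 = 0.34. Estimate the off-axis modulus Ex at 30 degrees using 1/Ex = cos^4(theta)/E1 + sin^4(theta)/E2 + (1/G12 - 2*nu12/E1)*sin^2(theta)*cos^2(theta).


cos^4(30) = 0.5625, sin^4(30) = 0.0625, sin^2(30)*cos^2(30) = 0.1875
1/G12 - 2*nu12/E1 = 1/3 - 2*0.34/131 = 0.328142 GPa^-1
1/Ex = 0.5625/131 + 0.0625/6 + 0.328142*0.1875 = 0.0762373 GPa^-1
Ex = 13.12 GPa

13.12 GPa


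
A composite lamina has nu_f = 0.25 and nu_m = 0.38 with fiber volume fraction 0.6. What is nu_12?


nu_12 = nu_f*Vf + nu_m*(1-Vf) = 0.25*0.6 + 0.38*0.4 = 0.302

0.302


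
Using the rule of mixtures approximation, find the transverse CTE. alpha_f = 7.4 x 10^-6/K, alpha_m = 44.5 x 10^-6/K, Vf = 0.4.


alpha_2 = alpha_f*Vf + alpha_m*(1-Vf) = 7.4*0.4 + 44.5*0.6 = 29.7 x 10^-6/K

29.7 x 10^-6/K


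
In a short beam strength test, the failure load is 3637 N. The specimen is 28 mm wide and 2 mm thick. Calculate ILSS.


ILSS = 3F/(4bh) = 3*3637/(4*28*2) = 48.71 MPa

48.71 MPa


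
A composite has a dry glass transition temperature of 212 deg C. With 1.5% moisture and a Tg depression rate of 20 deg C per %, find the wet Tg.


Tg_wet = Tg_dry - k*moisture = 212 - 20*1.5 = 182.0 deg C

182.0 deg C


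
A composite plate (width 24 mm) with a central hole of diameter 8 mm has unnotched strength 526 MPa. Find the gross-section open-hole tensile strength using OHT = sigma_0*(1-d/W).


OHT = sigma_0*(1-d/W) = 526*(1-8/24) = 350.7 MPa

350.7 MPa


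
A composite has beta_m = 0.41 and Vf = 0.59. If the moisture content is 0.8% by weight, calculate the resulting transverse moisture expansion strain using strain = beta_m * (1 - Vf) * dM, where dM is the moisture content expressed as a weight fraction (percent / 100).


dM = 0.8/100 = 0.008
strain = beta_m * (1-Vf) * dM = 0.41 * 0.41 * 0.008 = 0.0013448

0.0013448


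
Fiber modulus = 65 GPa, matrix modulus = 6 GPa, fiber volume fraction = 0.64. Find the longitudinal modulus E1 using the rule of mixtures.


E1 = Ef*Vf + Em*(1-Vf) = 65*0.64 + 6*0.36 = 43.76 GPa

43.76 GPa


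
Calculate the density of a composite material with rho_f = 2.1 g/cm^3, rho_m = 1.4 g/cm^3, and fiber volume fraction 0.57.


rho_c = rho_f*Vf + rho_m*(1-Vf) = 2.1*0.57 + 1.4*0.43 = 1.799 g/cm^3

1.799 g/cm^3


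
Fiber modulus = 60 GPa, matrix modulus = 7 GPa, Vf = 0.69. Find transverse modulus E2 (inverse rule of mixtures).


1/E2 = Vf/Ef + (1-Vf)/Em = 0.69/60 + 0.31/7
E2 = 17.93 GPa

17.93 GPa


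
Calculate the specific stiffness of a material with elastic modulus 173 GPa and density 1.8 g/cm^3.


Specific stiffness = E/rho = 173/1.8 = 96.1 GPa/(g/cm^3)

96.1 GPa/(g/cm^3)


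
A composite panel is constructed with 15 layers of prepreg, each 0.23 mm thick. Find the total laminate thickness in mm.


h = n * t_ply = 15 * 0.23 = 3.45 mm

3.45 mm


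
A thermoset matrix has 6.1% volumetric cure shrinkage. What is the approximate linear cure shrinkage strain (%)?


Linear shrinkage ≈ vol_shrink/3 = 6.1/3 = 2.033%

2.033%


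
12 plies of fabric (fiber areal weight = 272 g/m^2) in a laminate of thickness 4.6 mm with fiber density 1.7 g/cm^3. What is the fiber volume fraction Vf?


Vf = n * FAW / (rho_f * h * 1000) = 12 * 272 / (1.7 * 4.6 * 1000) = 0.4174

0.4174


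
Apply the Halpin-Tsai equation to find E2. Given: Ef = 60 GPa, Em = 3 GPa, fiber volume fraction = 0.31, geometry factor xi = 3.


eta = (Ef/Em - 1)/(Ef/Em + xi) = (20.0 - 1)/(20.0 + 3) = 0.8261
E2 = Em*(1+xi*eta*Vf)/(1-eta*Vf) = 7.13 GPa

7.13 GPa


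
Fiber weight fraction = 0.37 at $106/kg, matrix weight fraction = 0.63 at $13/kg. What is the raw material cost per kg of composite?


Cost = cost_f*Wf + cost_m*Wm = 106*0.37 + 13*0.63 = $47.41/kg

$47.41/kg


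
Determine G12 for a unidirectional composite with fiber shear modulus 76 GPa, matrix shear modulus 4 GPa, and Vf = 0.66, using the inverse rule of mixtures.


1/G12 = Vf/Gf + (1-Vf)/Gm = 0.66/76 + 0.34/4
G12 = 10.67 GPa

10.67 GPa


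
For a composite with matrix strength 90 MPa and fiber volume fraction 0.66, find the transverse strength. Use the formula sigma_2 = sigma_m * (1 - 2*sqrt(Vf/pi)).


factor = 1 - 2*sqrt(0.66/pi) = 0.0833
sigma_2 = 90 * 0.0833 = 7.5 MPa

7.5 MPa


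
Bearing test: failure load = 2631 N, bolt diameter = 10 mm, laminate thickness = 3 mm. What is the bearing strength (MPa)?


sigma_br = F/(d*h) = 2631/(10*3) = 87.7 MPa

87.7 MPa


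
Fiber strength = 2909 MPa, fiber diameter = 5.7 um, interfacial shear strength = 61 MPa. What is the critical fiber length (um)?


Lc = sigma_f * d / (2 * tau_i) = 2909 * 5.7 / (2 * 61) = 135.9 um

135.9 um


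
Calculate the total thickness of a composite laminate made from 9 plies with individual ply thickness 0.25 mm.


h = n * t_ply = 9 * 0.25 = 2.25 mm

2.25 mm


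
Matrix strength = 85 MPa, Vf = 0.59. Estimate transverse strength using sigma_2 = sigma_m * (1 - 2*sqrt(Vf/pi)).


factor = 1 - 2*sqrt(0.59/pi) = 0.1333
sigma_2 = 85 * 0.1333 = 11.33 MPa

11.33 MPa


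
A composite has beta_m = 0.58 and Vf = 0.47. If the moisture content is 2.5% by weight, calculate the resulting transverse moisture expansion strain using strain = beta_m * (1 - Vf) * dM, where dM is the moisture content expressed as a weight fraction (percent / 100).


dM = 2.5/100 = 0.025
strain = beta_m * (1-Vf) * dM = 0.58 * 0.53 * 0.025 = 0.007685

0.007685


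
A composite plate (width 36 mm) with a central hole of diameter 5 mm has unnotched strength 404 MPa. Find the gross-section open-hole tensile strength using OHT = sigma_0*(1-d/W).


OHT = sigma_0*(1-d/W) = 404*(1-5/36) = 347.9 MPa

347.9 MPa


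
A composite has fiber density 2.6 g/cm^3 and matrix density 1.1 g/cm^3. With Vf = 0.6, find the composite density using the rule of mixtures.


rho_c = rho_f*Vf + rho_m*(1-Vf) = 2.6*0.6 + 1.1*0.4 = 2.0 g/cm^3

2.0 g/cm^3


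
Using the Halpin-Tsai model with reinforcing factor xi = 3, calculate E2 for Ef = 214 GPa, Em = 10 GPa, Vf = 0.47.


eta = (Ef/Em - 1)/(Ef/Em + xi) = (21.4 - 1)/(21.4 + 3) = 0.8361
E2 = Em*(1+xi*eta*Vf)/(1-eta*Vf) = 35.89 GPa

35.89 GPa


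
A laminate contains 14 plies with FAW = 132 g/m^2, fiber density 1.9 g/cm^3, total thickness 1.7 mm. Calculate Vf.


Vf = n * FAW / (rho_f * h * 1000) = 14 * 132 / (1.9 * 1.7 * 1000) = 0.5721

0.5721


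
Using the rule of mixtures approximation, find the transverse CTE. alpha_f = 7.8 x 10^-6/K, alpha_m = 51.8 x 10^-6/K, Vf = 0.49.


alpha_2 = alpha_f*Vf + alpha_m*(1-Vf) = 7.8*0.49 + 51.8*0.51 = 30.2 x 10^-6/K

30.2 x 10^-6/K


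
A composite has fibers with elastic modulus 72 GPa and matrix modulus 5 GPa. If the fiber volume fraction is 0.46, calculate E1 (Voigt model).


E1 = Ef*Vf + Em*(1-Vf) = 72*0.46 + 5*0.54 = 35.82 GPa

35.82 GPa


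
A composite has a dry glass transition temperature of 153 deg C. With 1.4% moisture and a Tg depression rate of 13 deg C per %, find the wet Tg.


Tg_wet = Tg_dry - k*moisture = 153 - 13*1.4 = 134.8 deg C

134.8 deg C


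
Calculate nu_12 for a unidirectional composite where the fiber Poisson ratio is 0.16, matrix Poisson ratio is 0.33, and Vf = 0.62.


nu_12 = nu_f*Vf + nu_m*(1-Vf) = 0.16*0.62 + 0.33*0.38 = 0.2246

0.2246


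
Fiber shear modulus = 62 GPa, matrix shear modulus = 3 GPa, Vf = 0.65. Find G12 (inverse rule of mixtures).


1/G12 = Vf/Gf + (1-Vf)/Gm = 0.65/62 + 0.35/3
G12 = 7.86 GPa

7.86 GPa


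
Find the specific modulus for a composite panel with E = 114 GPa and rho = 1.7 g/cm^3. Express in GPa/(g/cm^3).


Specific stiffness = E/rho = 114/1.7 = 67.1 GPa/(g/cm^3)

67.1 GPa/(g/cm^3)


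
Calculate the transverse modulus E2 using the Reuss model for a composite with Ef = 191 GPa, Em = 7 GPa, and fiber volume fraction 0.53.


1/E2 = Vf/Ef + (1-Vf)/Em = 0.53/191 + 0.47/7
E2 = 14.3 GPa

14.3 GPa


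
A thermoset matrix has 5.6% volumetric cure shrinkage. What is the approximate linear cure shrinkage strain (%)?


Linear shrinkage ≈ vol_shrink/3 = 5.6/3 = 1.867%

1.867%


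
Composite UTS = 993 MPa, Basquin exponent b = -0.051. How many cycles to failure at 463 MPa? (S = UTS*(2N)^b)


N = 0.5 * (S/UTS)^(1/b) = 0.5 * (463/993)^(1/-0.051) = 1.5718e+06 cycles

1.5718e+06 cycles


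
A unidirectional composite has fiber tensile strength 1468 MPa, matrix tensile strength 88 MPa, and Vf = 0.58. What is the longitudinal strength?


sigma_1 = sigma_f*Vf + sigma_m*(1-Vf) = 1468*0.58 + 88*0.42 = 888.4 MPa

888.4 MPa


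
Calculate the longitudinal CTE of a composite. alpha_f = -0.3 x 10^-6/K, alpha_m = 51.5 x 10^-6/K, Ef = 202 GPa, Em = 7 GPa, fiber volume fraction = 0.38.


E1 = Ef*Vf + Em*(1-Vf) = 81.1
alpha_1 = (alpha_f*Ef*Vf + alpha_m*Em*(1-Vf))/E1 = 2.47 x 10^-6/K

2.47 x 10^-6/K


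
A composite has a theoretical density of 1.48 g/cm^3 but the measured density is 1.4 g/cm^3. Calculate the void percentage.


Void% = (rho_theo - rho_actual)/rho_theo * 100 = (1.48 - 1.4)/1.48 * 100 = 5.41%

5.41%


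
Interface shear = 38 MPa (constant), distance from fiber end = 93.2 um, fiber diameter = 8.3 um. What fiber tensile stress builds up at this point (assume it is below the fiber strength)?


Force balance: sigma_f * (pi*d^2/4) = tau * (pi*d) * x  ->  sigma_f = 4 * tau * x / d
sigma_f = 4 * 38 * 93.2 / 8.3 = 1706.8 MPa

1706.8 MPa


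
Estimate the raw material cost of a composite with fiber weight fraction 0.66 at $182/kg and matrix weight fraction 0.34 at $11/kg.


Cost = cost_f*Wf + cost_m*Wm = 182*0.66 + 11*0.34 = $123.86/kg

$123.86/kg


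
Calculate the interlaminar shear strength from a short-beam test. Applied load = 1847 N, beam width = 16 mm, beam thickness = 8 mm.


ILSS = 3F/(4bh) = 3*1847/(4*16*8) = 10.82 MPa

10.82 MPa


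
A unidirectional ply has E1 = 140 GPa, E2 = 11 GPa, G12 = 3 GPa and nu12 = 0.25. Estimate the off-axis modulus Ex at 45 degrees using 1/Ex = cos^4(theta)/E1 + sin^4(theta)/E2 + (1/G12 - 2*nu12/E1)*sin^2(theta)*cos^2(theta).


cos^4(45) = 0.25, sin^4(45) = 0.25, sin^2(45)*cos^2(45) = 0.25
1/G12 - 2*nu12/E1 = 1/3 - 2*0.25/140 = 0.329762 GPa^-1
1/Ex = 0.25/140 + 0.25/11 + 0.329762*0.25 = 0.1069535 GPa^-1
Ex = 9.35 GPa

9.35 GPa


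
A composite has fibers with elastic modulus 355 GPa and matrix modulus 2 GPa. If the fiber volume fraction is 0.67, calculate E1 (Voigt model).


E1 = Ef*Vf + Em*(1-Vf) = 355*0.67 + 2*0.33 = 238.51 GPa

238.51 GPa


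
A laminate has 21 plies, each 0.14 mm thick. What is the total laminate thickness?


h = n * t_ply = 21 * 0.14 = 2.94 mm

2.94 mm


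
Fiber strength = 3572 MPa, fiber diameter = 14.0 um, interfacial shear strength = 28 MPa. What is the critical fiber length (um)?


Lc = sigma_f * d / (2 * tau_i) = 3572 * 14.0 / (2 * 28) = 893.0 um

893.0 um


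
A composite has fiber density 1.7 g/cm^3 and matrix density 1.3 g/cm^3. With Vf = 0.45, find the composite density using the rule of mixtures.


rho_c = rho_f*Vf + rho_m*(1-Vf) = 1.7*0.45 + 1.3*0.55 = 1.48 g/cm^3

1.48 g/cm^3


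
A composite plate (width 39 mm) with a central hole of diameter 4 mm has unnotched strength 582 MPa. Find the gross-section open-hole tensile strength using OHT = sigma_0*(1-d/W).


OHT = sigma_0*(1-d/W) = 582*(1-4/39) = 522.3 MPa

522.3 MPa


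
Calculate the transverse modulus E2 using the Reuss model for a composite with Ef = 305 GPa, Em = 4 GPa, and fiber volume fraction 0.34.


1/E2 = Vf/Ef + (1-Vf)/Em = 0.34/305 + 0.66/4
E2 = 6.02 GPa

6.02 GPa


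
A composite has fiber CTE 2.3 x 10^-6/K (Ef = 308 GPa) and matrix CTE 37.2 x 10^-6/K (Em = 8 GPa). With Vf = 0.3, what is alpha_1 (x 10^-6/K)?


E1 = Ef*Vf + Em*(1-Vf) = 98.0
alpha_1 = (alpha_f*Ef*Vf + alpha_m*Em*(1-Vf))/E1 = 4.29 x 10^-6/K

4.29 x 10^-6/K


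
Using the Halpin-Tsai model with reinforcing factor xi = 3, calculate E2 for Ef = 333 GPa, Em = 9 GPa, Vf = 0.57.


eta = (Ef/Em - 1)/(Ef/Em + xi) = (37.0 - 1)/(37.0 + 3) = 0.9
E2 = Em*(1+xi*eta*Vf)/(1-eta*Vf) = 46.92 GPa

46.92 GPa


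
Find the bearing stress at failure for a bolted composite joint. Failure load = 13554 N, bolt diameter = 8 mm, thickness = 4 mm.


sigma_br = F/(d*h) = 13554/(8*4) = 423.6 MPa

423.6 MPa


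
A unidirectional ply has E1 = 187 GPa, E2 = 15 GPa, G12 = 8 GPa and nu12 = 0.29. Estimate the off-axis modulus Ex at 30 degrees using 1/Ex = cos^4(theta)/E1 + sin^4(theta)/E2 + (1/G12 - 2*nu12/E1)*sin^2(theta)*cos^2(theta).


cos^4(30) = 0.5625, sin^4(30) = 0.0625, sin^2(30)*cos^2(30) = 0.1875
1/G12 - 2*nu12/E1 = 1/8 - 2*0.29/187 = 0.121898 GPa^-1
1/Ex = 0.5625/187 + 0.0625/15 + 0.121898*0.1875 = 0.0300306 GPa^-1
Ex = 33.3 GPa

33.3 GPa


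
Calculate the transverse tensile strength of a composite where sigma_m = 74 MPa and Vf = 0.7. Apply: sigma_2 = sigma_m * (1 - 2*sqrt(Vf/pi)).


factor = 1 - 2*sqrt(0.7/pi) = 0.0559
sigma_2 = 74 * 0.0559 = 4.14 MPa

4.14 MPa


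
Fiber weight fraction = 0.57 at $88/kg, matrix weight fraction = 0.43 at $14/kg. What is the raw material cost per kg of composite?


Cost = cost_f*Wf + cost_m*Wm = 88*0.57 + 14*0.43 = $56.18/kg

$56.18/kg


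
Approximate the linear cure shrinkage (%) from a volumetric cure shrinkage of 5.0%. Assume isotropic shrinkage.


Linear shrinkage ≈ vol_shrink/3 = 5.0/3 = 1.667%

1.667%


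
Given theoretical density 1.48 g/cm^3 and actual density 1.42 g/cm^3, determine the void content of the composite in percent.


Void% = (rho_theo - rho_actual)/rho_theo * 100 = (1.48 - 1.42)/1.48 * 100 = 4.05%

4.05%


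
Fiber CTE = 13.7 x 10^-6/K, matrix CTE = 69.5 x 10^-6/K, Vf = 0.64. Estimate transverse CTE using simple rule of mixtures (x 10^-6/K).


alpha_2 = alpha_f*Vf + alpha_m*(1-Vf) = 13.7*0.64 + 69.5*0.36 = 33.8 x 10^-6/K

33.8 x 10^-6/K


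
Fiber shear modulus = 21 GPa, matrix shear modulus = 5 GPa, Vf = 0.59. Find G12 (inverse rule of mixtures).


1/G12 = Vf/Gf + (1-Vf)/Gm = 0.59/21 + 0.41/5
G12 = 9.08 GPa

9.08 GPa


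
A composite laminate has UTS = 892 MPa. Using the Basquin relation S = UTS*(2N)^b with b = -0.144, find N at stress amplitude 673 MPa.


N = 0.5 * (S/UTS)^(1/b) = 0.5 * (673/892)^(1/-0.144) = 3.5369 cycles

3.5369 cycles


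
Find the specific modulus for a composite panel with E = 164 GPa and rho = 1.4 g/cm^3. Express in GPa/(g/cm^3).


Specific stiffness = E/rho = 164/1.4 = 117.1 GPa/(g/cm^3)

117.1 GPa/(g/cm^3)


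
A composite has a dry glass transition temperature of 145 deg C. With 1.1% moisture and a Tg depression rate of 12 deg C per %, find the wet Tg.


Tg_wet = Tg_dry - k*moisture = 145 - 12*1.1 = 131.8 deg C

131.8 deg C


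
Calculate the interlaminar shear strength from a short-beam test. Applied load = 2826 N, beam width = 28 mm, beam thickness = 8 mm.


ILSS = 3F/(4bh) = 3*2826/(4*28*8) = 9.46 MPa

9.46 MPa


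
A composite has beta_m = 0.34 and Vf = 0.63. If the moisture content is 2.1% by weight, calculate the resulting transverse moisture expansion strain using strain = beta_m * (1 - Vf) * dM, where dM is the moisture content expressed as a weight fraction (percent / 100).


dM = 2.1/100 = 0.021
strain = beta_m * (1-Vf) * dM = 0.34 * 0.37 * 0.021 = 0.0026418

0.0026418


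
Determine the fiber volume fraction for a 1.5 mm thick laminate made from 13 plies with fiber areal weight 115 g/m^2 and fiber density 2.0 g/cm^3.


Vf = n * FAW / (rho_f * h * 1000) = 13 * 115 / (2.0 * 1.5 * 1000) = 0.4983

0.4983


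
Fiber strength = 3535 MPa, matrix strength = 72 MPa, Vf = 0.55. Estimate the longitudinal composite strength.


sigma_1 = sigma_f*Vf + sigma_m*(1-Vf) = 3535*0.55 + 72*0.45 = 1976.7 MPa

1976.7 MPa


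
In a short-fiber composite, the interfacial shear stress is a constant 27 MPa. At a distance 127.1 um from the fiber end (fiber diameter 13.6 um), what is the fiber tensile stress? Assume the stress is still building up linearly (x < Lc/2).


Force balance: sigma_f * (pi*d^2/4) = tau * (pi*d) * x  ->  sigma_f = 4 * tau * x / d
sigma_f = 4 * 27 * 127.1 / 13.6 = 1009.3 MPa

1009.3 MPa


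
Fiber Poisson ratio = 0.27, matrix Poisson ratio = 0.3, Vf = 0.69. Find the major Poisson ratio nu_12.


nu_12 = nu_f*Vf + nu_m*(1-Vf) = 0.27*0.69 + 0.3*0.31 = 0.2793

0.2793


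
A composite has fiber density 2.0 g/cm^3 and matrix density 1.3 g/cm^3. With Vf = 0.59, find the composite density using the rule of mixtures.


rho_c = rho_f*Vf + rho_m*(1-Vf) = 2.0*0.59 + 1.3*0.41 = 1.713 g/cm^3

1.713 g/cm^3


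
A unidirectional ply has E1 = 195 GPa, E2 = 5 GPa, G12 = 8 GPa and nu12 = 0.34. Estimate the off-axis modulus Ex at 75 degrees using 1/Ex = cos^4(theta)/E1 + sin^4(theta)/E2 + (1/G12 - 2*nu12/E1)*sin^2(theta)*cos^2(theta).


cos^4(75) = 0.004487, sin^4(75) = 0.870513, sin^2(75)*cos^2(75) = 0.0625
1/G12 - 2*nu12/E1 = 1/8 - 2*0.34/195 = 0.121513 GPa^-1
1/Ex = 0.004487/195 + 0.870513/5 + 0.121513*0.0625 = 0.1817201 GPa^-1
Ex = 5.5 GPa

5.5 GPa


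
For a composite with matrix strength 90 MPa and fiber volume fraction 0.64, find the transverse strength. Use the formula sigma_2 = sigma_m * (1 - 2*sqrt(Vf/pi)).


factor = 1 - 2*sqrt(0.64/pi) = 0.0973
sigma_2 = 90 * 0.0973 = 8.76 MPa

8.76 MPa


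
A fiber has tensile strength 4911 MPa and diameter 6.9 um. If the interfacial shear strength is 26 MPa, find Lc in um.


Lc = sigma_f * d / (2 * tau_i) = 4911 * 6.9 / (2 * 26) = 651.7 um

651.7 um


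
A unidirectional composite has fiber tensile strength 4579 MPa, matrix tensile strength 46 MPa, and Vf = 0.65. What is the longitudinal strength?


sigma_1 = sigma_f*Vf + sigma_m*(1-Vf) = 4579*0.65 + 46*0.35 = 2992.5 MPa

2992.5 MPa


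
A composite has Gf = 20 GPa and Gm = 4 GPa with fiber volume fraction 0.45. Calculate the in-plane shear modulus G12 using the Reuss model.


1/G12 = Vf/Gf + (1-Vf)/Gm = 0.45/20 + 0.55/4
G12 = 6.25 GPa

6.25 GPa


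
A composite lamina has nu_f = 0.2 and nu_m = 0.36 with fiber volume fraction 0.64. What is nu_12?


nu_12 = nu_f*Vf + nu_m*(1-Vf) = 0.2*0.64 + 0.36*0.36 = 0.2576

0.2576


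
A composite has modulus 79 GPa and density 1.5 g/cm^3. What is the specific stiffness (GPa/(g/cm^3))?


Specific stiffness = E/rho = 79/1.5 = 52.7 GPa/(g/cm^3)

52.7 GPa/(g/cm^3)


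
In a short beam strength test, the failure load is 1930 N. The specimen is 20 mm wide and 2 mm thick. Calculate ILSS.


ILSS = 3F/(4bh) = 3*1930/(4*20*2) = 36.19 MPa

36.19 MPa


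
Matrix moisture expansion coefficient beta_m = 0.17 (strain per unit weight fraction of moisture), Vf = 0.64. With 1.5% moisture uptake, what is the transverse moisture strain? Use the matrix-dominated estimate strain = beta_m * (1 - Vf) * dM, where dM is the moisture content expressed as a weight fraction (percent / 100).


dM = 1.5/100 = 0.015
strain = beta_m * (1-Vf) * dM = 0.17 * 0.36 * 0.015 = 0.000918

0.000918


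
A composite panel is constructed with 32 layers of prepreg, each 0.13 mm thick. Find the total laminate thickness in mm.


h = n * t_ply = 32 * 0.13 = 4.16 mm

4.16 mm


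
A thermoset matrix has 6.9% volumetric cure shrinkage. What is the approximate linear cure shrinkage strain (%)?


Linear shrinkage ≈ vol_shrink/3 = 6.9/3 = 2.3%

2.3%


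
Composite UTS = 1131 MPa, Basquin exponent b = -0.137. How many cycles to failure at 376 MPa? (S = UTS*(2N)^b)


N = 0.5 * (S/UTS)^(1/b) = 0.5 * (376/1131)^(1/-0.137) = 1548.9117 cycles

1548.9117 cycles


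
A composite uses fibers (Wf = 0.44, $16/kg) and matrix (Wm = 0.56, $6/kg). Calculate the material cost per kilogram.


Cost = cost_f*Wf + cost_m*Wm = 16*0.44 + 6*0.56 = $10.4/kg

$10.4/kg


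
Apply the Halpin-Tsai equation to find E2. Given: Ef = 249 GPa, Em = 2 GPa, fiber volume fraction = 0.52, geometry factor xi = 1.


eta = (Ef/Em - 1)/(Ef/Em + xi) = (124.5 - 1)/(124.5 + 1) = 0.9841
E2 = Em*(1+xi*eta*Vf)/(1-eta*Vf) = 6.19 GPa

6.19 GPa


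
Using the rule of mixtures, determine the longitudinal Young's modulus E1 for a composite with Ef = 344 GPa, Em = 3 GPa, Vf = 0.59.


E1 = Ef*Vf + Em*(1-Vf) = 344*0.59 + 3*0.41 = 204.19 GPa

204.19 GPa


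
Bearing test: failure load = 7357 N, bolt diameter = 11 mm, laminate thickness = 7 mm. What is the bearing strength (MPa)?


sigma_br = F/(d*h) = 7357/(11*7) = 95.5 MPa

95.5 MPa


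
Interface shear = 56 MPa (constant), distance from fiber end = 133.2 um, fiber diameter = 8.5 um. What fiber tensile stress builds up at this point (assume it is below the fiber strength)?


Force balance: sigma_f * (pi*d^2/4) = tau * (pi*d) * x  ->  sigma_f = 4 * tau * x / d
sigma_f = 4 * 56 * 133.2 / 8.5 = 3510.2 MPa

3510.2 MPa


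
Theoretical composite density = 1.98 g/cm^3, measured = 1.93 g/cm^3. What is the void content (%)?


Void% = (rho_theo - rho_actual)/rho_theo * 100 = (1.98 - 1.93)/1.98 * 100 = 2.53%

2.53%


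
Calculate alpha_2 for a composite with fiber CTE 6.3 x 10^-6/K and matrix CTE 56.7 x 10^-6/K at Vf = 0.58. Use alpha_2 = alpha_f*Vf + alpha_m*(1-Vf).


alpha_2 = alpha_f*Vf + alpha_m*(1-Vf) = 6.3*0.58 + 56.7*0.42 = 27.5 x 10^-6/K

27.5 x 10^-6/K


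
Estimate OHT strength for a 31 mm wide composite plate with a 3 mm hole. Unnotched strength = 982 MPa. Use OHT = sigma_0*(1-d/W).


OHT = sigma_0*(1-d/W) = 982*(1-3/31) = 887.0 MPa

887.0 MPa


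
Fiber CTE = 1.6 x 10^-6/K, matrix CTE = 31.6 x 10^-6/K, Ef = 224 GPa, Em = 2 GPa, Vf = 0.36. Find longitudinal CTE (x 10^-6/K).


E1 = Ef*Vf + Em*(1-Vf) = 81.92
alpha_1 = (alpha_f*Ef*Vf + alpha_m*Em*(1-Vf))/E1 = 2.07 x 10^-6/K

2.07 x 10^-6/K


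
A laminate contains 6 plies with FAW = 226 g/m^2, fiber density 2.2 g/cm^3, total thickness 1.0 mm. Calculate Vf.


Vf = n * FAW / (rho_f * h * 1000) = 6 * 226 / (2.2 * 1.0 * 1000) = 0.6164

0.6164


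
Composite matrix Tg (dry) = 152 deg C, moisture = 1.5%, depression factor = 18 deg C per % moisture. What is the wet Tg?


Tg_wet = Tg_dry - k*moisture = 152 - 18*1.5 = 125.0 deg C

125.0 deg C


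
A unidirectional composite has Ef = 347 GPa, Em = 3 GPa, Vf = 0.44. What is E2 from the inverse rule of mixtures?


1/E2 = Vf/Ef + (1-Vf)/Em = 0.44/347 + 0.56/3
E2 = 5.32 GPa

5.32 GPa


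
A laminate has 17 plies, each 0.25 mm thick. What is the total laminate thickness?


h = n * t_ply = 17 * 0.25 = 4.25 mm

4.25 mm


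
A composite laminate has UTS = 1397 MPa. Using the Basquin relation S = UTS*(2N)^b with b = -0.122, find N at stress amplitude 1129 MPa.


N = 0.5 * (S/UTS)^(1/b) = 0.5 * (1129/1397)^(1/-0.122) = 2.8654 cycles

2.8654 cycles


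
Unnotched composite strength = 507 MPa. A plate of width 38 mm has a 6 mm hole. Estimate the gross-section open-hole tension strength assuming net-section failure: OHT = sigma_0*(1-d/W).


OHT = sigma_0*(1-d/W) = 507*(1-6/38) = 426.9 MPa

426.9 MPa


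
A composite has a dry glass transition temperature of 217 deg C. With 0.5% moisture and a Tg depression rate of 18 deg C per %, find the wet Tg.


Tg_wet = Tg_dry - k*moisture = 217 - 18*0.5 = 208.0 deg C

208.0 deg C


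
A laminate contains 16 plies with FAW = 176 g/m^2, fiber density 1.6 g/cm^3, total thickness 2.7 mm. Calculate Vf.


Vf = n * FAW / (rho_f * h * 1000) = 16 * 176 / (1.6 * 2.7 * 1000) = 0.6519

0.6519


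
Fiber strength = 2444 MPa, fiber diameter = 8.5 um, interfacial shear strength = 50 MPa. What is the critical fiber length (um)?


Lc = sigma_f * d / (2 * tau_i) = 2444 * 8.5 / (2 * 50) = 207.7 um

207.7 um


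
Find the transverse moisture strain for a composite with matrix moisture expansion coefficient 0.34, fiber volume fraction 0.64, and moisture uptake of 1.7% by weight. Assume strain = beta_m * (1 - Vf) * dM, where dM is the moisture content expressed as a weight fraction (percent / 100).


dM = 1.7/100 = 0.017
strain = beta_m * (1-Vf) * dM = 0.34 * 0.36 * 0.017 = 0.0020808

0.0020808


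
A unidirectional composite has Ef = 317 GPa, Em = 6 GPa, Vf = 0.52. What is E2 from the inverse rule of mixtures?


1/E2 = Vf/Ef + (1-Vf)/Em = 0.52/317 + 0.48/6
E2 = 12.25 GPa

12.25 GPa
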